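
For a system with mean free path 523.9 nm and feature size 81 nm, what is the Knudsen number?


Knudsen number Kn = lambda / L
Kn = 523.9 / 81
Kn = 6.4679

6.4679


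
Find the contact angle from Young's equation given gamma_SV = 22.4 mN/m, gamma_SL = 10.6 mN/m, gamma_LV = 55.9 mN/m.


cos(theta) = (gamma_SV - gamma_SL) / gamma_LV
cos(theta) = (22.4 - 10.6) / 55.9
cos(theta) = 0.211091
theta = arccos(0.211091) = 77.81 degrees

77.81


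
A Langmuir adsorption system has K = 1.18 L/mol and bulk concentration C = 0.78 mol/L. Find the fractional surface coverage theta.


Langmuir isotherm: theta = K*C / (1 + K*C)
K*C = 1.18 * 0.78 = 0.9204
theta = 0.9204 / (1 + 0.9204) = 0.9204 / 1.9204
theta = 0.4793

0.4793


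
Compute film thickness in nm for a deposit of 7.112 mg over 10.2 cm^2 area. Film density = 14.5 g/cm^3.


Convert: m = 7.112 mg = 7.1120e-06 kg, A = 10.2 cm^2 = 1.0200e-03 m^2, rho = 14.5 g/cm^3 = 14500 kg/m^3
t = m / (A * rho)
t = 7.1120e-06 / (1.0200e-03 * 14500)
t = 4.8087e-07 m = 480.9 nm

480.9


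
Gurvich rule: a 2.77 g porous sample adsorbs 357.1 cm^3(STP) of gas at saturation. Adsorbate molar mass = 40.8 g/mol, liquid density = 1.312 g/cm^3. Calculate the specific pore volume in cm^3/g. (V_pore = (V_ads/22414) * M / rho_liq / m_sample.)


Moles adsorbed n = V_ads / 22414 = 357.1 / 22414 = 1.593201e-02 mol
Liquid volume V_liq = n * M / rho_liq = 1.593201e-02 * 40.8 / 1.312 = 0.49545 cm^3
Specific pore volume V_pore = V_liq / m_sample = 0.49545 / 2.77
V_pore = 0.1789 cm^3/g

0.1789


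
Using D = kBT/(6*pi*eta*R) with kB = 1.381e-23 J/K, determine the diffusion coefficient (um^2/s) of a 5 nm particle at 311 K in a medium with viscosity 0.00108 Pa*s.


Radius R = 5/2 = 2.5 nm = 2.5e-09 m
D = kB*T / (6*pi*eta*R)
D = 1.381e-23 * 311 / (6 * pi * 0.00108 * 2.5e-09)
D = 8.43896e-11 m^2/s = 84.39 um^2/s

84.39


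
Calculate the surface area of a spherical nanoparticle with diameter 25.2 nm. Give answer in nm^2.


Radius r = 25.2/2 = 12.6 nm
Surface area SA = 4 * pi * r^2
SA = 4 * pi * (12.6)^2
SA = 1995.04 nm^2

1995.04


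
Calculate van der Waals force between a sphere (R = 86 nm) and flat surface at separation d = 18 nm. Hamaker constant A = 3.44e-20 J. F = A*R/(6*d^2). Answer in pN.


Convert to SI: R = 86 nm = 8.6e-08 m, d = 18 nm = 1.8e-08 m
F = A * R / (6 * d^2)
F = 3.44e-20 * 8.6e-08 / (6 * (1.8e-08)^2)
F = 1.52181e-12 N = 1.522 pN

1.522


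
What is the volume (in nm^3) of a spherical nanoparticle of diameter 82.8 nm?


Radius r = 82.8/2 = 41.4 nm
Volume V = (4/3) * pi * r^3
V = (4/3) * pi * (41.4)^3
V = 297227.94 nm^3

297227.94


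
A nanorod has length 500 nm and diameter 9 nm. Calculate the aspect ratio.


Aspect ratio AR = length / diameter
AR = 500 / 9
AR = 55.56

55.56


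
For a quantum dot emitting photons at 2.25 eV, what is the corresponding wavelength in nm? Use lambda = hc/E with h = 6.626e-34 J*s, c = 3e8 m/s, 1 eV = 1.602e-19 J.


Convert energy: E = 2.25 eV = 2.25 * 1.602e-19 = 3.6045e-19 J
lambda = h*c / E = 6.626e-34 * 3e8 / 3.6045e-19
lambda = 5.51477e-07 m = 551.5 nm

551.5


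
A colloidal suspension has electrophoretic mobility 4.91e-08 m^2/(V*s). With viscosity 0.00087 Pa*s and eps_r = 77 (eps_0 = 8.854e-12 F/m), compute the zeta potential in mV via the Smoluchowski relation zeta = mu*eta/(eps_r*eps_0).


Smoluchowski equation: zeta = mu * eta / (eps_r * eps_0)
zeta = 4.91e-08 * 0.00087 / (77 * 8.854e-12)
zeta = 0.062657 V = 62.66 mV

62.66


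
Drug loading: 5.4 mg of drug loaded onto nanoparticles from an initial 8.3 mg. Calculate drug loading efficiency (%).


Drug loading efficiency = (drug loaded / drug initial) * 100
DLE = 5.4 / 8.3 * 100
DLE = 0.6506 * 100
DLE = 65.06%

65.06


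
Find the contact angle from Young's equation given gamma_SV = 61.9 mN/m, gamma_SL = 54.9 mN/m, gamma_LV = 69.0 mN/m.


cos(theta) = (gamma_SV - gamma_SL) / gamma_LV
cos(theta) = (61.9 - 54.9) / 69.0
cos(theta) = 0.101449
theta = arccos(0.101449) = 84.18 degrees

84.18


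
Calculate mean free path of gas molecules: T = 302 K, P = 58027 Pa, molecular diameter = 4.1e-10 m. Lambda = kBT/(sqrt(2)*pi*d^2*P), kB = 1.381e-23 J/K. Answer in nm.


Mean free path: lambda = kB*T / (sqrt(2) * pi * d^2 * P)
lambda = 1.381e-23 * 302 / (sqrt(2) * pi * (4.1e-10)^2 * 58027)
lambda = 9.62361e-08 m
lambda = 96.24 nm

96.24


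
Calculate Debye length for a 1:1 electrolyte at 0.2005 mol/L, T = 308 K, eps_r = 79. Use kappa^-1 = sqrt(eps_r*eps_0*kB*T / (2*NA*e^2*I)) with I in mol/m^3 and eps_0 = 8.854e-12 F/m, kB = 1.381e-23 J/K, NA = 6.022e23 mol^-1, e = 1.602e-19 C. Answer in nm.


Ionic strength I = 0.2005 * 1^2 * 1000 = 200.5 mol/m^3
kappa^-1 = sqrt(79 * 8.854e-12 * 1.381e-23 * 308 / (2 * 6.022e23 * (1.602e-19)^2 * 200.5))
kappa^-1 = 0.693 nm

0.693


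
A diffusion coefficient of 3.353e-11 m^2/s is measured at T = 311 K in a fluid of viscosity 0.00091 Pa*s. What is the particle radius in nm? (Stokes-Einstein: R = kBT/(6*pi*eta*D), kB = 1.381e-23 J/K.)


Stokes-Einstein: R = kB*T / (6*pi*eta*D)
R = 1.381e-23 * 311 / (6 * pi * 0.00091 * 3.353e-11)
R = 7.46755e-09 m = 7.47 nm

7.47


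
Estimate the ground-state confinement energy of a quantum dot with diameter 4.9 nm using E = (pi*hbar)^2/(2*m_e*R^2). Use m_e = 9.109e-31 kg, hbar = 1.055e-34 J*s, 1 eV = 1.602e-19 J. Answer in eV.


Radius R = 4.9/2 = 2.45 nm = 2.45e-09 m
E = (pi * 1.055e-34)^2 / (2 * 9.109e-31 * (2.45e-09)^2)
E(J) = 1.00455e-20
E = E(J) / 1.602e-19 = 0.0627 eV

0.0627


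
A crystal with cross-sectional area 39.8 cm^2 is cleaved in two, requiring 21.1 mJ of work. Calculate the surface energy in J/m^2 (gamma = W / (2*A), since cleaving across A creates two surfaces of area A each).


Convert: A = 39.8 cm^2 = 0.00398 m^2, W = 21.1 mJ = 0.0211 J
Cleaving exposes two faces of area A, so total new surface = 2*A and gamma = W / (2*A)
gamma = 0.0211 / (2 * 0.00398)
gamma = 2.651 J/m^2

2.651


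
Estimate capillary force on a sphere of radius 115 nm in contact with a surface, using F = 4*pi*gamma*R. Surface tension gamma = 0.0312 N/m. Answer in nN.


Convert radius: R = 115 nm = 1.15e-07 m
F = 4 * pi * gamma * R
F = 4 * pi * 0.0312 * 1.15e-07
F = 4.50881e-08 N = 45.0881 nN

45.0881


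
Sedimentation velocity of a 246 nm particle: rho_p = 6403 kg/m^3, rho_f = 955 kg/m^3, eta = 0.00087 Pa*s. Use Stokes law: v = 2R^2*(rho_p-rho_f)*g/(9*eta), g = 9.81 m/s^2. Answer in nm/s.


Radius R = 246/2 nm = 1.23e-07 m
Density difference = 6403 - 955 = 5448 kg/m^3
v = 2 * R^2 * (rho_p - rho_f) * g / (9 * eta)
v = 2 * (1.23e-07)^2 * 5448 * 9.81 / (9 * 0.00087)
v = 2.06531e-07 m/s = 206.5307 nm/s

206.5307


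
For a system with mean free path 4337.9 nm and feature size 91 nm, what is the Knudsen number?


Knudsen number Kn = lambda / L
Kn = 4337.9 / 91
Kn = 47.6692

47.6692


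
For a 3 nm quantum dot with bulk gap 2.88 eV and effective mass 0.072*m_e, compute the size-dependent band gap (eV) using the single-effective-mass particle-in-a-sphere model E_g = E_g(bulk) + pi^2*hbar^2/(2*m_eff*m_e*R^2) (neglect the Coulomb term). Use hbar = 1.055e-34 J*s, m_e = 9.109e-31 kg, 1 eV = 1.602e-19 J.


Radius R = 3/2 nm = 1.5e-09 m
Confinement energy dE = pi^2 * hbar^2 / (2 * m_eff * m_e * R^2)
dE = pi^2 * (1.055e-34)^2 / (2 * 0.072 * 9.109e-31 * (1.5e-09)^2) J, divided by 1.602e-19 J/eV
dE = 2.3234 eV
Total band gap = E_g(bulk) + dE = 2.88 + 2.3234 = 5.2034 eV

5.2034


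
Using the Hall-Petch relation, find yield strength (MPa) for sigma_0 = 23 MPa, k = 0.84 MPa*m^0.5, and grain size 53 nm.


d = 53 nm = 5.3e-08 m
sqrt(d) = 0.0002302173
Hall-Petch contribution = k / sqrt(d) = 0.84 / 0.0002302173 = 3648.7 MPa
sigma = sigma_0 + k/sqrt(d) = 23 + 3648.7 = 3671.7 MPa

3671.7


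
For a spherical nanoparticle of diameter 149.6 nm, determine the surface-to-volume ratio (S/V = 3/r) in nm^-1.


Radius r = 149.6/2 = 74.8 nm
S/V = 3 / r = 3 / 74.8
S/V = 0.0401 nm^-1

0.0401


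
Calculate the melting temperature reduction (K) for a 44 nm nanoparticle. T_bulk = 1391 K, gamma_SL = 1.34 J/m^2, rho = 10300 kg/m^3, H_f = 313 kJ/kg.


Radius R = 44/2 = 22 nm = 2.2e-08 m
Convert H_f = 313 kJ/kg = 313000 J/kg
dT = 2 * gamma_SL * T_bulk / (rho * H_f * R)
dT = 2 * 1.34 * 1391 / (10300 * 313000 * 2.2e-08)
dT = 52.6 K

52.6


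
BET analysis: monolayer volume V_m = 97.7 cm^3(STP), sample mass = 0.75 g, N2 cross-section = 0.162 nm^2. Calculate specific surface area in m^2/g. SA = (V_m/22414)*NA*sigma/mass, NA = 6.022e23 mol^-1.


Number of moles in monolayer = V_m / 22414 = 97.7 / 22414 = 0.00435888
Number of molecules = moles * NA = 0.00435888 * 6.022e23
SA = molecules * sigma / mass
SA = (97.7 / 22414) * 6.022e23 * 0.162e-18 / 0.75
SA = 567.0 m^2/g

567.0


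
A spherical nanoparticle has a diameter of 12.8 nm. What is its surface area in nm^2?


Radius r = 12.8/2 = 6.4 nm
Surface area SA = 4 * pi * r^2
SA = 4 * pi * (6.4)^2
SA = 514.72 nm^2

514.72


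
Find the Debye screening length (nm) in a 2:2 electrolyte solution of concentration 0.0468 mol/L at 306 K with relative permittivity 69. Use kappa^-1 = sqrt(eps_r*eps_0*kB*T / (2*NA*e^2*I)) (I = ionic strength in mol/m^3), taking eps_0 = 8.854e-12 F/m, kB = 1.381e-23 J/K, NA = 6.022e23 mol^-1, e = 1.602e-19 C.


Ionic strength I = 0.0468 * 2^2 * 1000 = 187.2 mol/m^3
kappa^-1 = sqrt(69 * 8.854e-12 * 1.381e-23 * 306 / (2 * 6.022e23 * (1.602e-19)^2 * 187.2))
kappa^-1 = 0.668 nm

0.668


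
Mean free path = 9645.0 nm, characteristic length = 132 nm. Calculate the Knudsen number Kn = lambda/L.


Knudsen number Kn = lambda / L
Kn = 9645.0 / 132
Kn = 73.0682

73.0682


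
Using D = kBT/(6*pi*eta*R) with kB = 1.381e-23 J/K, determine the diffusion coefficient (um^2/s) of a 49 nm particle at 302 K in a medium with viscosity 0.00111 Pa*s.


Radius R = 49/2 = 24.5 nm = 2.45e-08 m
D = kB*T / (6*pi*eta*R)
D = 1.381e-23 * 302 / (6 * pi * 0.00111 * 2.45e-08)
D = 8.13599e-12 m^2/s = 8.136 um^2/s

8.136


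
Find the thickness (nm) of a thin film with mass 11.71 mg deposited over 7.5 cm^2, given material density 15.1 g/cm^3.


Convert: m = 11.71 mg = 1.1710e-05 kg, A = 7.5 cm^2 = 7.5000e-04 m^2, rho = 15.1 g/cm^3 = 15100 kg/m^3
t = m / (A * rho)
t = 1.1710e-05 / (7.5000e-04 * 15100)
t = 1.0340e-06 m = 1034.0 nm

1034.0


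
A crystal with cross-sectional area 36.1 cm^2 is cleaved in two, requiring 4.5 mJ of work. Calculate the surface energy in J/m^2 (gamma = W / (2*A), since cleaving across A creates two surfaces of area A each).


Convert: A = 36.1 cm^2 = 0.00361 m^2, W = 4.5 mJ = 0.0045 J
Cleaving exposes two faces of area A, so total new surface = 2*A and gamma = W / (2*A)
gamma = 0.0045 / (2 * 0.00361)
gamma = 0.623 J/m^2

0.623


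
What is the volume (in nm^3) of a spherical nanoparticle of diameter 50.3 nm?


Radius r = 50.3/2 = 25.15 nm
Volume V = (4/3) * pi * r^3
V = (4/3) * pi * (25.15)^3
V = 66635.03 nm^3

66635.03


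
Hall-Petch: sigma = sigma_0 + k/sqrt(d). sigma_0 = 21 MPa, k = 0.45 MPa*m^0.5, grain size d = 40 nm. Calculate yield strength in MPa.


d = 40 nm = 4e-08 m
sqrt(d) = 0.0002
Hall-Petch contribution = k / sqrt(d) = 0.45 / 0.0002 = 2250.0 MPa
sigma = sigma_0 + k/sqrt(d) = 21 + 2250.0 = 2271.0 MPa

2271.0


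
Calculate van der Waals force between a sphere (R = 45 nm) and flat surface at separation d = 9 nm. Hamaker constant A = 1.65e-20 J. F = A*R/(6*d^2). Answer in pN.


Convert to SI: R = 45 nm = 4.5e-08 m, d = 9 nm = 9e-09 m
F = A * R / (6 * d^2)
F = 1.65e-20 * 4.5e-08 / (6 * (9e-09)^2)
F = 1.52778e-12 N = 1.528 pN

1.528


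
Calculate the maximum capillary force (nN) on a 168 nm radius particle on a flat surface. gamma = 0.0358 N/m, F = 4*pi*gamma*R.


Convert radius: R = 168 nm = 1.68e-07 m
F = 4 * pi * gamma * R
F = 4 * pi * 0.0358 * 1.68e-07
F = 7.55792e-08 N = 75.5792 nN

75.5792


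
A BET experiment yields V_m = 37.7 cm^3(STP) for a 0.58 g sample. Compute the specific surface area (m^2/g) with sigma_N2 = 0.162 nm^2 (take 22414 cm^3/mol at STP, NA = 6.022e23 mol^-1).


Number of moles in monolayer = V_m / 22414 = 37.7 / 22414 = 0.00168198
Number of molecules = moles * NA = 0.00168198 * 6.022e23
SA = molecules * sigma / mass
SA = (37.7 / 22414) * 6.022e23 * 0.162e-18 / 0.58
SA = 282.9 m^2/g

282.9


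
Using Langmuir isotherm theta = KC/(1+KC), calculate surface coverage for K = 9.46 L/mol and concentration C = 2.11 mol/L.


Langmuir isotherm: theta = K*C / (1 + K*C)
K*C = 9.46 * 2.11 = 19.9606
theta = 19.9606 / (1 + 19.9606) = 19.9606 / 20.9606
theta = 0.9523

0.9523


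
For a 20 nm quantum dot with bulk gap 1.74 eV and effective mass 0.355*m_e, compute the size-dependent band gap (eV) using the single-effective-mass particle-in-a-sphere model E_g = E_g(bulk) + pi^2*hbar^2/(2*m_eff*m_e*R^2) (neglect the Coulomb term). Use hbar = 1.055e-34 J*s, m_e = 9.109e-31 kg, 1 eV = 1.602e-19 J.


Radius R = 20/2 nm = 1e-08 m
Confinement energy dE = pi^2 * hbar^2 / (2 * m_eff * m_e * R^2)
dE = pi^2 * (1.055e-34)^2 / (2 * 0.355 * 9.109e-31 * (1e-08)^2) J, divided by 1.602e-19 J/eV
dE = 0.0106 eV
Total band gap = E_g(bulk) + dE = 1.74 + 0.0106 = 1.7506 eV

1.7506


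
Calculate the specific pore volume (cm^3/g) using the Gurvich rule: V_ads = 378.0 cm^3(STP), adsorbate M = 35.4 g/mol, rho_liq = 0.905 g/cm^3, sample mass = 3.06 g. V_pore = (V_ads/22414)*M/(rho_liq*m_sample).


Moles adsorbed n = V_ads / 22414 = 378.0 / 22414 = 1.686446e-02 mol
Liquid volume V_liq = n * M / rho_liq = 1.686446e-02 * 35.4 / 0.905 = 0.65967 cm^3
Specific pore volume V_pore = V_liq / m_sample = 0.65967 / 3.06
V_pore = 0.2156 cm^3/g

0.2156


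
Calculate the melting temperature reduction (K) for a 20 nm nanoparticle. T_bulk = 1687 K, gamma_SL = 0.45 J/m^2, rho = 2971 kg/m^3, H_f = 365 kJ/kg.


Radius R = 20/2 = 10 nm = 1e-08 m
Convert H_f = 365 kJ/kg = 365000 J/kg
dT = 2 * gamma_SL * T_bulk / (rho * H_f * R)
dT = 2 * 0.45 * 1687 / (2971 * 365000 * 1e-08)
dT = 140.0 K

140.0


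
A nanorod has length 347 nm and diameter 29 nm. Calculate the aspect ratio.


Aspect ratio AR = length / diameter
AR = 347 / 29
AR = 11.97

11.97


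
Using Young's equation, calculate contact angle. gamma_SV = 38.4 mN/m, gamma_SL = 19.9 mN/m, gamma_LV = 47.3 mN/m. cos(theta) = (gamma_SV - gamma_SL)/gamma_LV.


cos(theta) = (gamma_SV - gamma_SL) / gamma_LV
cos(theta) = (38.4 - 19.9) / 47.3
cos(theta) = 0.391121
theta = arccos(0.391121) = 66.98 degrees

66.98


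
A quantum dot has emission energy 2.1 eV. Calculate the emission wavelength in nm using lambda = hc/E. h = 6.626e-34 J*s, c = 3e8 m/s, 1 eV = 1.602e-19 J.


Convert energy: E = 2.1 eV = 2.1 * 1.602e-19 = 3.3642e-19 J
lambda = h*c / E = 6.626e-34 * 3e8 / 3.3642e-19
lambda = 5.90869e-07 m = 590.9 nm

590.9


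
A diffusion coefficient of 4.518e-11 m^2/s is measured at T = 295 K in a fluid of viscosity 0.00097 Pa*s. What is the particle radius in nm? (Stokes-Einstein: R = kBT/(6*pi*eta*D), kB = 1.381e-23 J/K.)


Stokes-Einstein: R = kB*T / (6*pi*eta*D)
R = 1.381e-23 * 295 / (6 * pi * 0.00097 * 4.518e-11)
R = 4.9317e-09 m = 4.93 nm

4.93


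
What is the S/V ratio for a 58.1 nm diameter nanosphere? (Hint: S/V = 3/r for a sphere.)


Radius r = 58.1/2 = 29.05 nm
S/V = 3 / r = 3 / 29.05
S/V = 0.1033 nm^-1

0.1033


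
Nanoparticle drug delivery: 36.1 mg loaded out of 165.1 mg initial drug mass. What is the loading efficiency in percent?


Drug loading efficiency = (drug loaded / drug initial) * 100
DLE = 36.1 / 165.1 * 100
DLE = 0.2187 * 100
DLE = 21.87%

21.87


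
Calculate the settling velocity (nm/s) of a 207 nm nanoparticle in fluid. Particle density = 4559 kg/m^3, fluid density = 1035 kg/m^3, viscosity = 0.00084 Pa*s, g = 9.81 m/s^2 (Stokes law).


Radius R = 207/2 nm = 1.035e-07 m
Density difference = 4559 - 1035 = 3524 kg/m^3
v = 2 * R^2 * (rho_p - rho_f) * g / (9 * eta)
v = 2 * (1.035e-07)^2 * 3524 * 9.81 / (9 * 0.00084)
v = 9.79702e-08 m/s = 97.9702 nm/s

97.9702


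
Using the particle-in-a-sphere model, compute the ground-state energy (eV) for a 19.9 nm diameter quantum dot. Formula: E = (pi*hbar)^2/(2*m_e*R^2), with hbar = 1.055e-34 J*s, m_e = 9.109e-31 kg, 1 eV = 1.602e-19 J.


Radius R = 19.9/2 = 9.95 nm = 9.95e-09 m
E = (pi * 1.055e-34)^2 / (2 * 9.109e-31 * (9.95e-09)^2)
E(J) = 6.09057e-22
E = E(J) / 1.602e-19 = 0.0038 eV

0.0038


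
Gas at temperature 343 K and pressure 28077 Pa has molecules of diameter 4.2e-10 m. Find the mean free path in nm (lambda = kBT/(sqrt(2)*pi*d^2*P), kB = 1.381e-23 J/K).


Mean free path: lambda = kB*T / (sqrt(2) * pi * d^2 * P)
lambda = 1.381e-23 * 343 / (sqrt(2) * pi * (4.2e-10)^2 * 28077)
lambda = 2.15265e-07 m
lambda = 215.27 nm

215.27


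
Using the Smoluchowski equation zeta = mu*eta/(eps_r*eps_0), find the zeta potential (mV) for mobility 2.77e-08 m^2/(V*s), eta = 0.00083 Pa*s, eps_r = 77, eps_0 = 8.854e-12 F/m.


Smoluchowski equation: zeta = mu * eta / (eps_r * eps_0)
zeta = 2.77e-08 * 0.00083 / (77 * 8.854e-12)
zeta = 0.033723 V = 33.72 mV

33.72


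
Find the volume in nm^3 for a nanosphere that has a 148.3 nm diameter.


Radius r = 148.3/2 = 74.15 nm
Volume V = (4/3) * pi * r^3
V = (4/3) * pi * (74.15)^3
V = 1707741.28 nm^3

1707741.28


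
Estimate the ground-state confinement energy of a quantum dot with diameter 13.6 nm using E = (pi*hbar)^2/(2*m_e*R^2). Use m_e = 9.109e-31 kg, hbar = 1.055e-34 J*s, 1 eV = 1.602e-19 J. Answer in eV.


Radius R = 13.6/2 = 6.8 nm = 6.8e-09 m
E = (pi * 1.055e-34)^2 / (2 * 9.109e-31 * (6.8e-09)^2)
E(J) = 1.30403e-21
E = E(J) / 1.602e-19 = 0.0081 eV

0.0081


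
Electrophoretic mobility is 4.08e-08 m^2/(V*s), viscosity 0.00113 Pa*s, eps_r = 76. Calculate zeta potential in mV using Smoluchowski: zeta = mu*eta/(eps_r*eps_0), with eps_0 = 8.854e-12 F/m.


Smoluchowski equation: zeta = mu * eta / (eps_r * eps_0)
zeta = 4.08e-08 * 0.00113 / (76 * 8.854e-12)
zeta = 0.068515 V = 68.51 mV

68.51


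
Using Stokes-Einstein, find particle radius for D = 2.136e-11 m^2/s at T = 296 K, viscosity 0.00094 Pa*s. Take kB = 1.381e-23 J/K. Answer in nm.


Stokes-Einstein: R = kB*T / (6*pi*eta*D)
R = 1.381e-23 * 296 / (6 * pi * 0.00094 * 2.136e-11)
R = 1.08008e-08 m = 10.8 nm

10.8


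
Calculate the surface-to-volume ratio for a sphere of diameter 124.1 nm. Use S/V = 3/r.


Radius r = 124.1/2 = 62.05 nm
S/V = 3 / r = 3 / 62.05
S/V = 0.0483 nm^-1

0.0483


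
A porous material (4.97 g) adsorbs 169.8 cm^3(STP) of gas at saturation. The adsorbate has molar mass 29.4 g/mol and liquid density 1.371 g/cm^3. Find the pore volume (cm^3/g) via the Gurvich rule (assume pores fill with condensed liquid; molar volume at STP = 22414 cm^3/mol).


Moles adsorbed n = V_ads / 22414 = 169.8 / 22414 = 7.575622e-03 mol
Liquid volume V_liq = n * M / rho_liq = 7.575622e-03 * 29.4 / 1.371 = 0.16245 cm^3
Specific pore volume V_pore = V_liq / m_sample = 0.16245 / 4.97
V_pore = 0.0327 cm^3/g

0.0327


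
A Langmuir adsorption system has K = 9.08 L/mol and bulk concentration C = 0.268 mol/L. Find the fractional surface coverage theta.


Langmuir isotherm: theta = K*C / (1 + K*C)
K*C = 9.08 * 0.268 = 2.43344
theta = 2.43344 / (1 + 2.43344) = 2.43344 / 3.43344
theta = 0.7087

0.7087


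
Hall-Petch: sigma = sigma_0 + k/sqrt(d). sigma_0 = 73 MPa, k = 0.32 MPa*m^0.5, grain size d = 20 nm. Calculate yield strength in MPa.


d = 20 nm = 2e-08 m
sqrt(d) = 0.0001414214
Hall-Petch contribution = k / sqrt(d) = 0.32 / 0.0001414214 = 2262.7 MPa
sigma = sigma_0 + k/sqrt(d) = 73 + 2262.7 = 2335.7 MPa

2335.7


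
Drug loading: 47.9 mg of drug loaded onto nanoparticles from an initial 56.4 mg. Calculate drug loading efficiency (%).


Drug loading efficiency = (drug loaded / drug initial) * 100
DLE = 47.9 / 56.4 * 100
DLE = 0.8493 * 100
DLE = 84.93%

84.93


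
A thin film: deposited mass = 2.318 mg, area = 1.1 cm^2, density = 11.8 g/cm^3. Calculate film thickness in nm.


Convert: m = 2.318 mg = 2.3180e-06 kg, A = 1.1 cm^2 = 1.1000e-04 m^2, rho = 11.8 g/cm^3 = 11800 kg/m^3
t = m / (A * rho)
t = 2.3180e-06 / (1.1000e-04 * 11800)
t = 1.7858e-06 m = 1785.8 nm

1785.8


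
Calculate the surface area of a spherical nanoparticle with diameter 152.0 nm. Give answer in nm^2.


Radius r = 152.0/2 = 76 nm
Surface area SA = 4 * pi * r^2
SA = 4 * pi * (76)^2
SA = 72583.36 nm^2

72583.36


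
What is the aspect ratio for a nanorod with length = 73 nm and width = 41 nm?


Aspect ratio AR = length / diameter
AR = 73 / 41
AR = 1.78

1.78


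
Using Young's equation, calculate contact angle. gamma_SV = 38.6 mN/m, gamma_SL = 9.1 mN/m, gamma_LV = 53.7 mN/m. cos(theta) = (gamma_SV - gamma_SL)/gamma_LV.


cos(theta) = (gamma_SV - gamma_SL) / gamma_LV
cos(theta) = (38.6 - 9.1) / 53.7
cos(theta) = 0.549348
theta = arccos(0.549348) = 56.68 degrees

56.68


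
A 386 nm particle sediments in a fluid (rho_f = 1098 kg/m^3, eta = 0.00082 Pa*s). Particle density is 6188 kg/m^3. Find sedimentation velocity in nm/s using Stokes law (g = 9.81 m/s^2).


Radius R = 386/2 nm = 1.93e-07 m
Density difference = 6188 - 1098 = 5090 kg/m^3
v = 2 * R^2 * (rho_p - rho_f) * g / (9 * eta)
v = 2 * (1.93e-07)^2 * 5090 * 9.81 / (9 * 0.00082)
v = 5.04052e-07 m/s = 504.0517 nm/s

504.0517


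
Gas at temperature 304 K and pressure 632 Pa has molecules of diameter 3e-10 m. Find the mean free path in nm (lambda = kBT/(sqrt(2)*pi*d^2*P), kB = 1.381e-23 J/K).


Mean free path: lambda = kB*T / (sqrt(2) * pi * d^2 * P)
lambda = 1.381e-23 * 304 / (sqrt(2) * pi * (3e-10)^2 * 632)
lambda = 1.66128e-05 m
lambda = 16612.8 nm

16612.8


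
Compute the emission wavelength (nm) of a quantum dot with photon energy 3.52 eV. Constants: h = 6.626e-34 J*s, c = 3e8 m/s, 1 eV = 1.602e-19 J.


Convert energy: E = 3.52 eV = 3.52 * 1.602e-19 = 5.63904e-19 J
lambda = h*c / E = 6.626e-34 * 3e8 / 5.63904e-19
lambda = 3.52507e-07 m = 352.5 nm

352.5


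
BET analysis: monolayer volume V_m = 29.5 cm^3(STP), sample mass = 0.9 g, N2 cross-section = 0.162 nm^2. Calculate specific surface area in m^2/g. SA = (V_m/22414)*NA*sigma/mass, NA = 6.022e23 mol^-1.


Number of moles in monolayer = V_m / 22414 = 29.5 / 22414 = 0.00131614
Number of molecules = moles * NA = 0.00131614 * 6.022e23
SA = molecules * sigma / mass
SA = (29.5 / 22414) * 6.022e23 * 0.162e-18 / 0.9
SA = 142.7 m^2/g

142.7


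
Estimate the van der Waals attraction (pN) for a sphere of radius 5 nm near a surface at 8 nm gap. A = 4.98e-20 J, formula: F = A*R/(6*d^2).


Convert to SI: R = 5 nm = 5e-09 m, d = 8 nm = 8e-09 m
F = A * R / (6 * d^2)
F = 4.98e-20 * 5e-09 / (6 * (8e-09)^2)
F = 6.48437e-13 N = 0.648 pN

0.648


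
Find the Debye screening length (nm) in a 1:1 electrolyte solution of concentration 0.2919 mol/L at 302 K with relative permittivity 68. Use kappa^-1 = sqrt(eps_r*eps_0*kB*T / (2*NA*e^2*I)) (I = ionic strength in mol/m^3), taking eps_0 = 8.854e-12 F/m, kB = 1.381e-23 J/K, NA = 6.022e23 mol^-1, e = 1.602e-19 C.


Ionic strength I = 0.2919 * 1^2 * 1000 = 291.9 mol/m^3
kappa^-1 = sqrt(68 * 8.854e-12 * 1.381e-23 * 302 / (2 * 6.022e23 * (1.602e-19)^2 * 291.9))
kappa^-1 = 0.528 nm

0.528


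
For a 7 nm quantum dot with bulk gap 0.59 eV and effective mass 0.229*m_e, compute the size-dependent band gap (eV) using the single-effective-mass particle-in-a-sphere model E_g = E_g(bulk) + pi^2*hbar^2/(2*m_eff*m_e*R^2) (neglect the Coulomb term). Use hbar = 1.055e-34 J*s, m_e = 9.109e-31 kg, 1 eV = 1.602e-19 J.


Radius R = 7/2 nm = 3.5e-09 m
Confinement energy dE = pi^2 * hbar^2 / (2 * m_eff * m_e * R^2)
dE = pi^2 * (1.055e-34)^2 / (2 * 0.229 * 9.109e-31 * (3.5e-09)^2) J, divided by 1.602e-19 J/eV
dE = 0.1342 eV
Total band gap = E_g(bulk) + dE = 0.59 + 0.1342 = 0.7242 eV

0.7242


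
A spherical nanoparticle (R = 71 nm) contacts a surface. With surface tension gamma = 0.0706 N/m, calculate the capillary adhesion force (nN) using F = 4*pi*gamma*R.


Convert radius: R = 71 nm = 7.1e-08 m
F = 4 * pi * gamma * R
F = 4 * pi * 0.0706 * 7.1e-08
F = 6.29902e-08 N = 62.9902 nN

62.9902


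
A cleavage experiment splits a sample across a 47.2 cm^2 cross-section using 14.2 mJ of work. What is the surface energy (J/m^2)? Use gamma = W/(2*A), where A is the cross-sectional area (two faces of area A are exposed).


Convert: A = 47.2 cm^2 = 0.00472 m^2, W = 14.2 mJ = 0.0142 J
Cleaving exposes two faces of area A, so total new surface = 2*A and gamma = W / (2*A)
gamma = 0.0142 / (2 * 0.00472)
gamma = 1.504 J/m^2

1.504


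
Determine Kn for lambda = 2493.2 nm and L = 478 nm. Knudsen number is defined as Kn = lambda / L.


Knudsen number Kn = lambda / L
Kn = 2493.2 / 478
Kn = 5.2159

5.2159


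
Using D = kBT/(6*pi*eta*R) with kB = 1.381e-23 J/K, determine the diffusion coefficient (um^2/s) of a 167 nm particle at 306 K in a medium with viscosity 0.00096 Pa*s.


Radius R = 167/2 = 83.5 nm = 8.35e-08 m
D = kB*T / (6*pi*eta*R)
D = 1.381e-23 * 306 / (6 * pi * 0.00096 * 8.35e-08)
D = 2.79677e-12 m^2/s = 2.797 um^2/s

2.797


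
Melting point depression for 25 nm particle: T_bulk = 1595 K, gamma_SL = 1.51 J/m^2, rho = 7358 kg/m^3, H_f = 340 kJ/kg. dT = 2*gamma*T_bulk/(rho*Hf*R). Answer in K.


Radius R = 25/2 = 12.5 nm = 1.25e-08 m
Convert H_f = 340 kJ/kg = 340000 J/kg
dT = 2 * gamma_SL * T_bulk / (rho * H_f * R)
dT = 2 * 1.51 * 1595 / (7358 * 340000 * 1.25e-08)
dT = 154.0 K

154.0


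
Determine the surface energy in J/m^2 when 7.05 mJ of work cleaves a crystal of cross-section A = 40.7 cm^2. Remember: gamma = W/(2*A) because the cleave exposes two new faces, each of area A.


Convert: A = 40.7 cm^2 = 0.00407 m^2, W = 7.05 mJ = 0.00705 J
Cleaving exposes two faces of area A, so total new surface = 2*A and gamma = W / (2*A)
gamma = 0.00705 / (2 * 0.00407)
gamma = 0.866 J/m^2

0.866


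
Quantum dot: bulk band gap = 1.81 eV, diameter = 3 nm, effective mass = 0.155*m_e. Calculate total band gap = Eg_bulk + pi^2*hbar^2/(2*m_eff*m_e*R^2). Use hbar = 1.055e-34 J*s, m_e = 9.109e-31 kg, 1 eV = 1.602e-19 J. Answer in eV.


Radius R = 3/2 nm = 1.5e-09 m
Confinement energy dE = pi^2 * hbar^2 / (2 * m_eff * m_e * R^2)
dE = pi^2 * (1.055e-34)^2 / (2 * 0.155 * 9.109e-31 * (1.5e-09)^2) J, divided by 1.602e-19 J/eV
dE = 1.0793 eV
Total band gap = E_g(bulk) + dE = 1.81 + 1.0793 = 2.8893 eV

2.8893


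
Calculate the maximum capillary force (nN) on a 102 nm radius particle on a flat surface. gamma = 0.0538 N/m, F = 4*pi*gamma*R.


Convert radius: R = 102 nm = 1.02e-07 m
F = 4 * pi * gamma * R
F = 4 * pi * 0.0538 * 1.02e-07
F = 6.89592e-08 N = 68.9592 nN

68.9592


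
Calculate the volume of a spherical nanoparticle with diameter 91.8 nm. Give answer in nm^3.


Radius r = 91.8/2 = 45.9 nm
Volume V = (4/3) * pi * r^3
V = (4/3) * pi * (45.9)^3
V = 405066.82 nm^3

405066.82


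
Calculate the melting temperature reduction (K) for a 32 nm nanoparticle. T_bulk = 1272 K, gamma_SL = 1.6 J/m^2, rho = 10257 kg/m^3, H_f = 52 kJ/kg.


Radius R = 32/2 = 16 nm = 1.6e-08 m
Convert H_f = 52 kJ/kg = 52000 J/kg
dT = 2 * gamma_SL * T_bulk / (rho * H_f * R)
dT = 2 * 1.6 * 1272 / (10257 * 52000 * 1.6e-08)
dT = 477.0 K

477.0


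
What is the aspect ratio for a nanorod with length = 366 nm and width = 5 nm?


Aspect ratio AR = length / diameter
AR = 366 / 5
AR = 73.2

73.2


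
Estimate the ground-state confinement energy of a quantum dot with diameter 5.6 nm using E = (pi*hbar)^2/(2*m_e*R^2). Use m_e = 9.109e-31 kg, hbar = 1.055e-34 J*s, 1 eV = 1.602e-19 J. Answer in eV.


Radius R = 5.6/2 = 2.8 nm = 2.8e-09 m
E = (pi * 1.055e-34)^2 / (2 * 9.109e-31 * (2.8e-09)^2)
E(J) = 7.69109e-21
E = E(J) / 1.602e-19 = 0.048 eV

0.048


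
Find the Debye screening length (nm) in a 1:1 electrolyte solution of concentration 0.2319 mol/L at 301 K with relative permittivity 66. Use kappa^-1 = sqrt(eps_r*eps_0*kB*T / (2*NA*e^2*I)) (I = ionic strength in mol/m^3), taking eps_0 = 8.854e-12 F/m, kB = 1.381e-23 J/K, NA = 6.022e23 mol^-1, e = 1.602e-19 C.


Ionic strength I = 0.2319 * 1^2 * 1000 = 231.9 mol/m^3
kappa^-1 = sqrt(66 * 8.854e-12 * 1.381e-23 * 301 / (2 * 6.022e23 * (1.602e-19)^2 * 231.9))
kappa^-1 = 0.582 nm

0.582


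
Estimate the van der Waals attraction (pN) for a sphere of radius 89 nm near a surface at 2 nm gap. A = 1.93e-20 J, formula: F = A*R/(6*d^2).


Convert to SI: R = 89 nm = 8.9e-08 m, d = 2 nm = 2e-09 m
F = A * R / (6 * d^2)
F = 1.93e-20 * 8.9e-08 / (6 * (2e-09)^2)
F = 7.15708e-11 N = 71.571 pN

71.571


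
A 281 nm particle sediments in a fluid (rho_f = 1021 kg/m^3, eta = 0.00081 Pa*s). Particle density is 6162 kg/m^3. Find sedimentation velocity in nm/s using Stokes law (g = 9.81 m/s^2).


Radius R = 281/2 nm = 1.405e-07 m
Density difference = 6162 - 1021 = 5141 kg/m^3
v = 2 * R^2 * (rho_p - rho_f) * g / (9 * eta)
v = 2 * (1.405e-07)^2 * 5141 * 9.81 / (9 * 0.00081)
v = 2.73131e-07 m/s = 273.1315 nm/s

273.1315


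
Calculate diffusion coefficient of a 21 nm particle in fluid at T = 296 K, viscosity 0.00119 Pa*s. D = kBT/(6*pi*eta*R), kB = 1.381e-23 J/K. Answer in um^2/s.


Radius R = 21/2 = 10.5 nm = 1.05e-08 m
D = kB*T / (6*pi*eta*R)
D = 1.381e-23 * 296 / (6 * pi * 0.00119 * 1.05e-08)
D = 1.73559e-11 m^2/s = 17.356 um^2/s

17.356


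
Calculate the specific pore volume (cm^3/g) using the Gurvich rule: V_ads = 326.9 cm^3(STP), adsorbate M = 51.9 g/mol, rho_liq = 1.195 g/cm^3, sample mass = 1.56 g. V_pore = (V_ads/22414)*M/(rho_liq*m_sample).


Moles adsorbed n = V_ads / 22414 = 326.9 / 22414 = 1.458463e-02 mol
Liquid volume V_liq = n * M / rho_liq = 1.458463e-02 * 51.9 / 1.195 = 0.63342 cm^3
Specific pore volume V_pore = V_liq / m_sample = 0.63342 / 1.56
V_pore = 0.406 cm^3/g

0.406


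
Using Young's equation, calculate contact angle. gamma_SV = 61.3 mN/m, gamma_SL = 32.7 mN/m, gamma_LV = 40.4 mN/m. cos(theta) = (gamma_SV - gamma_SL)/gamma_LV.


cos(theta) = (gamma_SV - gamma_SL) / gamma_LV
cos(theta) = (61.3 - 32.7) / 40.4
cos(theta) = 0.707921
theta = arccos(0.707921) = 44.93 degrees

44.93


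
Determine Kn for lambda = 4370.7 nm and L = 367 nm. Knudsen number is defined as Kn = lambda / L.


Knudsen number Kn = lambda / L
Kn = 4370.7 / 367
Kn = 11.9093

11.9093


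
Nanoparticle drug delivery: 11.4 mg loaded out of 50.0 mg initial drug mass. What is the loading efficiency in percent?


Drug loading efficiency = (drug loaded / drug initial) * 100
DLE = 11.4 / 50.0 * 100
DLE = 0.228 * 100
DLE = 22.8%

22.8


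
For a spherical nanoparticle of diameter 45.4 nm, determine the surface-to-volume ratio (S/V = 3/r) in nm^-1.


Radius r = 45.4/2 = 22.7 nm
S/V = 3 / r = 3 / 22.7
S/V = 0.1322 nm^-1

0.1322


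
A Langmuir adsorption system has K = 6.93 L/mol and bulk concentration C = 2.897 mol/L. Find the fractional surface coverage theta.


Langmuir isotherm: theta = K*C / (1 + K*C)
K*C = 6.93 * 2.897 = 20.07621
theta = 20.07621 / (1 + 20.07621) = 20.07621 / 21.07621
theta = 0.9526

0.9526


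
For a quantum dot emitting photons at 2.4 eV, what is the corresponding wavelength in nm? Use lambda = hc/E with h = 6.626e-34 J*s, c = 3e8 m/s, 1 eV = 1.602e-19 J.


Convert energy: E = 2.4 eV = 2.4 * 1.602e-19 = 3.8448e-19 J
lambda = h*c / E = 6.626e-34 * 3e8 / 3.8448e-19
lambda = 5.1701e-07 m = 517.0 nm

517.0


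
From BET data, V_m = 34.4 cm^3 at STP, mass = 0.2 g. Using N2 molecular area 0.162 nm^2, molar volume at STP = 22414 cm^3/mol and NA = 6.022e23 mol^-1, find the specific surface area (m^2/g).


Number of moles in monolayer = V_m / 22414 = 34.4 / 22414 = 0.00153476
Number of molecules = moles * NA = 0.00153476 * 6.022e23
SA = molecules * sigma / mass
SA = (34.4 / 22414) * 6.022e23 * 0.162e-18 / 0.2
SA = 748.6 m^2/g

748.6


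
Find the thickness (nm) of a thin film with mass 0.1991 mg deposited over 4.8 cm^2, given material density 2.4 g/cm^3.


Convert: m = 0.1991 mg = 1.9910e-07 kg, A = 4.8 cm^2 = 4.8000e-04 m^2, rho = 2.4 g/cm^3 = 2400 kg/m^3
t = m / (A * rho)
t = 1.9910e-07 / (4.8000e-04 * 2400)
t = 1.7283e-07 m = 172.8 nm

172.8


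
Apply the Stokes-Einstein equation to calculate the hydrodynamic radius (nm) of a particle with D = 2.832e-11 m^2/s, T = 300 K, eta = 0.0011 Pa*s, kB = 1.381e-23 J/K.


Stokes-Einstein: R = kB*T / (6*pi*eta*D)
R = 1.381e-23 * 300 / (6 * pi * 0.0011 * 2.832e-11)
R = 7.0555e-09 m = 7.06 nm

7.06


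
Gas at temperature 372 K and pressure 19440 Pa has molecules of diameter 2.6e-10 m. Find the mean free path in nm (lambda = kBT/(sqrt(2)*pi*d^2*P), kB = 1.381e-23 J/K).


Mean free path: lambda = kB*T / (sqrt(2) * pi * d^2 * P)
lambda = 1.381e-23 * 372 / (sqrt(2) * pi * (2.6e-10)^2 * 19440)
lambda = 8.79891e-07 m
lambda = 879.89 nm

879.89


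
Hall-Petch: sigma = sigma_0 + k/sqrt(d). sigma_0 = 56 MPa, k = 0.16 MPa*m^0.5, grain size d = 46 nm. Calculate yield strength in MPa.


d = 46 nm = 4.6e-08 m
sqrt(d) = 0.0002144761
Hall-Petch contribution = k / sqrt(d) = 0.16 / 0.0002144761 = 746.0 MPa
sigma = sigma_0 + k/sqrt(d) = 56 + 746.0 = 802.0 MPa

802.0


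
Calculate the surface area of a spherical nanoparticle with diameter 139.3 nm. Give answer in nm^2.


Radius r = 139.3/2 = 69.65 nm
Surface area SA = 4 * pi * r^2
SA = 4 * pi * (69.65)^2
SA = 60961.0 nm^2

60961.0


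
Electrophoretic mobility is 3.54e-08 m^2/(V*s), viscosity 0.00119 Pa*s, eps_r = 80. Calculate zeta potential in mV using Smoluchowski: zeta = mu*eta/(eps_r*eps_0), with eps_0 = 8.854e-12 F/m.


Smoluchowski equation: zeta = mu * eta / (eps_r * eps_0)
zeta = 3.54e-08 * 0.00119 / (80 * 8.854e-12)
zeta = 0.059473 V = 59.47 mV

59.47


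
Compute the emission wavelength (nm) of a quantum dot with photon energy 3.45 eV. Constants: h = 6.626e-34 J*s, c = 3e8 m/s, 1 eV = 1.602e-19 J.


Convert energy: E = 3.45 eV = 3.45 * 1.602e-19 = 5.5269e-19 J
lambda = h*c / E = 6.626e-34 * 3e8 / 5.5269e-19
lambda = 3.59659e-07 m = 359.7 nm

359.7


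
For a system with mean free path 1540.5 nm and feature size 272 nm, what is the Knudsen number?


Knudsen number Kn = lambda / L
Kn = 1540.5 / 272
Kn = 5.6636

5.6636


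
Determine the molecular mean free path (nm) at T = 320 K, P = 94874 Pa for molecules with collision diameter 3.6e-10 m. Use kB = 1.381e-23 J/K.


Mean free path: lambda = kB*T / (sqrt(2) * pi * d^2 * P)
lambda = 1.381e-23 * 320 / (sqrt(2) * pi * (3.6e-10)^2 * 94874)
lambda = 8.08959e-08 m
lambda = 80.9 nm

80.9


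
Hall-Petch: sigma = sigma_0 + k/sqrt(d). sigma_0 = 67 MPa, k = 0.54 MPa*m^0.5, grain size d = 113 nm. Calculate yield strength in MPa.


d = 113 nm = 1.13e-07 m
sqrt(d) = 0.0003361547
Hall-Petch contribution = k / sqrt(d) = 0.54 / 0.0003361547 = 1606.4 MPa
sigma = sigma_0 + k/sqrt(d) = 67 + 1606.4 = 1673.4 MPa

1673.4


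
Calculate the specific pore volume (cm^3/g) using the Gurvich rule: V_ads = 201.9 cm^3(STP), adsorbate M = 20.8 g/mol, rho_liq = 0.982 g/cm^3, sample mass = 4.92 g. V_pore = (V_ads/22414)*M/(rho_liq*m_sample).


Moles adsorbed n = V_ads / 22414 = 201.9 / 22414 = 9.007763e-03 mol
Liquid volume V_liq = n * M / rho_liq = 9.007763e-03 * 20.8 / 0.982 = 0.19080 cm^3
Specific pore volume V_pore = V_liq / m_sample = 0.19080 / 4.92
V_pore = 0.0388 cm^3/g

0.0388


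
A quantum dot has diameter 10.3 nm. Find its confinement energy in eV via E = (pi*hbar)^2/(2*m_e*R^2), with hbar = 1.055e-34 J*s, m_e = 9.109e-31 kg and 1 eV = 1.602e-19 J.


Radius R = 10.3/2 = 5.15 nm = 5.15e-09 m
E = (pi * 1.055e-34)^2 / (2 * 9.109e-31 * (5.15e-09)^2)
E(J) = 2.27347e-21
E = E(J) / 1.602e-19 = 0.0142 eV

0.0142


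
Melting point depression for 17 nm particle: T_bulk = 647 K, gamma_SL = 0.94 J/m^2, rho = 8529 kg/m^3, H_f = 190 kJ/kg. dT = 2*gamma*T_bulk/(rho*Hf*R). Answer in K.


Radius R = 17/2 = 8.5 nm = 8.5e-09 m
Convert H_f = 190 kJ/kg = 190000 J/kg
dT = 2 * gamma_SL * T_bulk / (rho * H_f * R)
dT = 2 * 0.94 * 647 / (8529 * 190000 * 8.5e-09)
dT = 88.3 K

88.3


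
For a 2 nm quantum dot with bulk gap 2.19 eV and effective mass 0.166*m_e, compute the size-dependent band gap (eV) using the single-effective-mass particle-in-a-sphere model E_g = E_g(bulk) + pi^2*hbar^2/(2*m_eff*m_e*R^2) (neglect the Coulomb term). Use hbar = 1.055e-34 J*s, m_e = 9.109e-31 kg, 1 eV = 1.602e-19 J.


Radius R = 2/2 nm = 1e-09 m
Confinement energy dE = pi^2 * hbar^2 / (2 * m_eff * m_e * R^2)
dE = pi^2 * (1.055e-34)^2 / (2 * 0.166 * 9.109e-31 * (1e-09)^2) J, divided by 1.602e-19 J/eV
dE = 2.2674 eV
Total band gap = E_g(bulk) + dE = 2.19 + 2.2674 = 4.4574 eV

4.4574


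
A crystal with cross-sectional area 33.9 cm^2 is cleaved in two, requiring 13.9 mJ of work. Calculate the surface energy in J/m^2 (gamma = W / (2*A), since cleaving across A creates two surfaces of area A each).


Convert: A = 33.9 cm^2 = 0.00339 m^2, W = 13.9 mJ = 0.0139 J
Cleaving exposes two faces of area A, so total new surface = 2*A and gamma = W / (2*A)
gamma = 0.0139 / (2 * 0.00339)
gamma = 2.05 J/m^2

2.05


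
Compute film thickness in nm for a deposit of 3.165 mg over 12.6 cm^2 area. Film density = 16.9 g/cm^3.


Convert: m = 3.165 mg = 3.1650e-06 kg, A = 12.6 cm^2 = 1.2600e-03 m^2, rho = 16.9 g/cm^3 = 16900 kg/m^3
t = m / (A * rho)
t = 3.1650e-06 / (1.2600e-03 * 16900)
t = 1.4863e-07 m = 148.6 nm

148.6


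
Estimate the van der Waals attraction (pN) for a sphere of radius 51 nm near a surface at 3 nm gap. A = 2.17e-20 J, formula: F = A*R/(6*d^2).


Convert to SI: R = 51 nm = 5.1e-08 m, d = 3 nm = 3e-09 m
F = A * R / (6 * d^2)
F = 2.17e-20 * 5.1e-08 / (6 * (3e-09)^2)
F = 2.04944e-11 N = 20.494 pN

20.494


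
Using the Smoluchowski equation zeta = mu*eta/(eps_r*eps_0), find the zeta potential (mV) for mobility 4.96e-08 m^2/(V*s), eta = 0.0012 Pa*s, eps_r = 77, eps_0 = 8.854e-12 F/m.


Smoluchowski equation: zeta = mu * eta / (eps_r * eps_0)
zeta = 4.96e-08 * 0.0012 / (77 * 8.854e-12)
zeta = 0.087304 V = 87.3 mV

87.3


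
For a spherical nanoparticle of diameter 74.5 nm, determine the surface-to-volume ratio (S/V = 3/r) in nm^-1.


Radius r = 74.5/2 = 37.25 nm
S/V = 3 / r = 3 / 37.25
S/V = 0.0805 nm^-1

0.0805


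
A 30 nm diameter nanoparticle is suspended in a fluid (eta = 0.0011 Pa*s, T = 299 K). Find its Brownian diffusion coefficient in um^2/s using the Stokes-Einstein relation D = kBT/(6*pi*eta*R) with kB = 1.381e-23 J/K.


Radius R = 30/2 = 15 nm = 1.5e-08 m
D = kB*T / (6*pi*eta*R)
D = 1.381e-23 * 299 / (6 * pi * 0.0011 * 1.5e-08)
D = 1.32764e-11 m^2/s = 13.276 um^2/s

13.276


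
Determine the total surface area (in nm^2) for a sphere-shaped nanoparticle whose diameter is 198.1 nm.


Radius r = 198.1/2 = 99.05 nm
Surface area SA = 4 * pi * r^2
SA = 4 * pi * (99.05)^2
SA = 123287.44 nm^2

123287.44


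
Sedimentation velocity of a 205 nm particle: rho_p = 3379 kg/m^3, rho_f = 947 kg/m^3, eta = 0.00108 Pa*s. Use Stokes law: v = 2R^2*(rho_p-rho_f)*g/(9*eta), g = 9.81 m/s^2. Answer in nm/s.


Radius R = 205/2 nm = 1.025e-07 m
Density difference = 3379 - 947 = 2432 kg/m^3
v = 2 * R^2 * (rho_p - rho_f) * g / (9 * eta)
v = 2 * (1.025e-07)^2 * 2432 * 9.81 / (9 * 0.00108)
v = 5.15756e-08 m/s = 51.5756 nm/s

51.5756


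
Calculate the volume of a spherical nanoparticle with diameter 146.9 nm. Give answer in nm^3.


Radius r = 146.9/2 = 73.45 nm
Volume V = (4/3) * pi * r^3
V = (4/3) * pi * (73.45)^3
V = 1659831.53 nm^3

1659831.53


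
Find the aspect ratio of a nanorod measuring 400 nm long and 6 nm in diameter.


Aspect ratio AR = length / diameter
AR = 400 / 6
AR = 66.67

66.67


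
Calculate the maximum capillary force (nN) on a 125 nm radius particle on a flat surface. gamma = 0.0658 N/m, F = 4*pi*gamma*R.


Convert radius: R = 125 nm = 1.25e-07 m
F = 4 * pi * gamma * R
F = 4 * pi * 0.0658 * 1.25e-07
F = 1.03358e-07 N = 103.3584 nN

103.3584


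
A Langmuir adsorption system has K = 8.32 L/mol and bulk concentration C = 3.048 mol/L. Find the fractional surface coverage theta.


Langmuir isotherm: theta = K*C / (1 + K*C)
K*C = 8.32 * 3.048 = 25.35936
theta = 25.35936 / (1 + 25.35936) = 25.35936 / 26.35936
theta = 0.9621

0.9621
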